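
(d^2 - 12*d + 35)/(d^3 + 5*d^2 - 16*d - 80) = (d^2 - 12*d + 35)/(d^3 + 5*d^2 - 16*d - 80)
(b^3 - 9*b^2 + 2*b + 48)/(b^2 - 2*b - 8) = (b^2 - 11*b + 24)/(b - 4)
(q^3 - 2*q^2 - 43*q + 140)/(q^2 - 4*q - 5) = (q^2 + 3*q - 28)/(q + 1)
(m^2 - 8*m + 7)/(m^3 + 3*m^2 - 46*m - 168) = (m - 1)/(m^2 + 10*m + 24)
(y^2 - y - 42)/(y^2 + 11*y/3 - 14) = 3*(y - 7)/(3*y - 7)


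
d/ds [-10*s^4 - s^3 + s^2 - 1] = s*(-40*s^2 - 3*s + 2)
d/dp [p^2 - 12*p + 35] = 2*p - 12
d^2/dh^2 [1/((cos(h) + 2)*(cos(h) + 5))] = (-4*sin(h)^4 + 11*sin(h)^2 + 385*cos(h)/4 - 21*cos(3*h)/4 + 71)/((cos(h) + 2)^3*(cos(h) + 5)^3)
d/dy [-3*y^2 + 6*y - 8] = 6 - 6*y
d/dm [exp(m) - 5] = exp(m)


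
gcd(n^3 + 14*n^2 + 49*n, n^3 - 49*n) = n^2 + 7*n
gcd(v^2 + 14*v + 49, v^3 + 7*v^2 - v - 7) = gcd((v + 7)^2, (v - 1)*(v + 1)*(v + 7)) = v + 7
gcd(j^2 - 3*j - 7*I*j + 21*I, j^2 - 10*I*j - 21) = j - 7*I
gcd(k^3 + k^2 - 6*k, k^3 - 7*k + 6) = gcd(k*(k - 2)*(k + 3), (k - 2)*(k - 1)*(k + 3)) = k^2 + k - 6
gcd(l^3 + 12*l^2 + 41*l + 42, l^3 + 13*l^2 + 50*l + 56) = l^2 + 9*l + 14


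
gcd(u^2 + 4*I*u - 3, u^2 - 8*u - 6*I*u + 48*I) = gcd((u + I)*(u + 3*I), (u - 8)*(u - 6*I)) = 1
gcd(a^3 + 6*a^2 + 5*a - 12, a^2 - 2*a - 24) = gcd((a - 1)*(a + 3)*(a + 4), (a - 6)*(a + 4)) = a + 4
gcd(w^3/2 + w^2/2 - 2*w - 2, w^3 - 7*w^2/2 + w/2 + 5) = w^2 - w - 2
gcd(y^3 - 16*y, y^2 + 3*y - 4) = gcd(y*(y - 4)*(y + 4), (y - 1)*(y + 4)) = y + 4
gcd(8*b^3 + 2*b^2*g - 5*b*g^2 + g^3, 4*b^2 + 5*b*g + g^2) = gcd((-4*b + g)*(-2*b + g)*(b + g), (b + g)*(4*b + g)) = b + g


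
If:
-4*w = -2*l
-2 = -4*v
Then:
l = 2*w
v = 1/2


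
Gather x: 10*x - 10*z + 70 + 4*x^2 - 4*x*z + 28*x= 4*x^2 + x*(38 - 4*z) - 10*z + 70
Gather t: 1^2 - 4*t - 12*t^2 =-12*t^2 - 4*t + 1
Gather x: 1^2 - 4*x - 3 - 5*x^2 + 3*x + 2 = -5*x^2 - x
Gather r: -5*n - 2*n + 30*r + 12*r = -7*n + 42*r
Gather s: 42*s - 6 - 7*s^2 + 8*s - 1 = -7*s^2 + 50*s - 7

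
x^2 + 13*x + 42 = (x + 6)*(x + 7)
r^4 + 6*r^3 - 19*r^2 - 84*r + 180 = (r - 3)*(r - 2)*(r + 5)*(r + 6)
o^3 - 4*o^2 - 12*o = o*(o - 6)*(o + 2)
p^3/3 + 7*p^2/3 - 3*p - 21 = (p/3 + 1)*(p - 3)*(p + 7)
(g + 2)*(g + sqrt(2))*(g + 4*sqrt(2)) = g^3 + 2*g^2 + 5*sqrt(2)*g^2 + 8*g + 10*sqrt(2)*g + 16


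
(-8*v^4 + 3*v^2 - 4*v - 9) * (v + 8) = -8*v^5 - 64*v^4 + 3*v^3 + 20*v^2 - 41*v - 72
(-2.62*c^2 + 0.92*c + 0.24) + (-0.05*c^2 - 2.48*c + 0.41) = -2.67*c^2 - 1.56*c + 0.65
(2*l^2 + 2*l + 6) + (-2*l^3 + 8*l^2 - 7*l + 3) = -2*l^3 + 10*l^2 - 5*l + 9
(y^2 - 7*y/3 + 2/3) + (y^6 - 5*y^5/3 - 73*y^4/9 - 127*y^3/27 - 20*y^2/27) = y^6 - 5*y^5/3 - 73*y^4/9 - 127*y^3/27 + 7*y^2/27 - 7*y/3 + 2/3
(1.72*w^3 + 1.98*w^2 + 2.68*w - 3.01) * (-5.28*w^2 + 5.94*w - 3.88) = -9.0816*w^5 - 0.237599999999999*w^4 - 9.0628*w^3 + 24.1296*w^2 - 28.2778*w + 11.6788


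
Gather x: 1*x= x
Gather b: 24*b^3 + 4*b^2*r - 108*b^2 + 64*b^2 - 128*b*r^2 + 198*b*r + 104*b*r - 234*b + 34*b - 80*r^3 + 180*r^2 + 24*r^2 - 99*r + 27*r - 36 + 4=24*b^3 + b^2*(4*r - 44) + b*(-128*r^2 + 302*r - 200) - 80*r^3 + 204*r^2 - 72*r - 32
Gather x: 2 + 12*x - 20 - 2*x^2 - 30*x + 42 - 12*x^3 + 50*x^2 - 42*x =-12*x^3 + 48*x^2 - 60*x + 24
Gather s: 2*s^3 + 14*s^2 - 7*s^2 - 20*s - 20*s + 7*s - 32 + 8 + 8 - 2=2*s^3 + 7*s^2 - 33*s - 18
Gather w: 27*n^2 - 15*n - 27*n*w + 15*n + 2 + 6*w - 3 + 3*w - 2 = 27*n^2 + w*(9 - 27*n) - 3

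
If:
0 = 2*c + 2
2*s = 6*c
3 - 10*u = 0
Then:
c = -1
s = -3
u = 3/10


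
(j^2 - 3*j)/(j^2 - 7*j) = (j - 3)/(j - 7)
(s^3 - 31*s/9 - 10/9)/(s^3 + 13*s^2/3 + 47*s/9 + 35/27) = 3*(s - 2)/(3*s + 7)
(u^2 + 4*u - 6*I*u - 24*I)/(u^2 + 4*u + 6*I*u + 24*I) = (u - 6*I)/(u + 6*I)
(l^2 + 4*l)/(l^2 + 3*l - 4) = l/(l - 1)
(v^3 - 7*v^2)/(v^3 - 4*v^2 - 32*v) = v*(7 - v)/(-v^2 + 4*v + 32)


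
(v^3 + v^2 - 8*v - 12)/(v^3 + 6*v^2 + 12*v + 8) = (v - 3)/(v + 2)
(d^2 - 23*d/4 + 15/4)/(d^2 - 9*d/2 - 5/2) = (4*d - 3)/(2*(2*d + 1))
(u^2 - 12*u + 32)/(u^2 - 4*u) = (u - 8)/u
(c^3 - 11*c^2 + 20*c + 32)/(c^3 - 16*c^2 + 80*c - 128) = (c + 1)/(c - 4)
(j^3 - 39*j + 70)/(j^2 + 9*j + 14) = (j^2 - 7*j + 10)/(j + 2)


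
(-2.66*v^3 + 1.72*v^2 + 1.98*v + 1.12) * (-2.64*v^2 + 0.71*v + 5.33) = 7.0224*v^5 - 6.4294*v^4 - 18.1838*v^3 + 7.6166*v^2 + 11.3486*v + 5.9696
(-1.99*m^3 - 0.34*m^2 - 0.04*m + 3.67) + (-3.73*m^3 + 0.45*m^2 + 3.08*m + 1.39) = -5.72*m^3 + 0.11*m^2 + 3.04*m + 5.06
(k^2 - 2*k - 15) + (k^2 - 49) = 2*k^2 - 2*k - 64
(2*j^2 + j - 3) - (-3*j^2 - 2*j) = 5*j^2 + 3*j - 3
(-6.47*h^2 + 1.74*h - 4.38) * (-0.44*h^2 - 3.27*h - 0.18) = 2.8468*h^4 + 20.3913*h^3 - 2.598*h^2 + 14.0094*h + 0.7884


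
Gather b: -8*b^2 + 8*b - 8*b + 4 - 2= 2 - 8*b^2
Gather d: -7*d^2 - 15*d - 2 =-7*d^2 - 15*d - 2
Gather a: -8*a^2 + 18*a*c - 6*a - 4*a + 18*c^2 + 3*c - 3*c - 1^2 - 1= -8*a^2 + a*(18*c - 10) + 18*c^2 - 2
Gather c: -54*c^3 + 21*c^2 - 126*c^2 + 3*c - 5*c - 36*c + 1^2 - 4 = -54*c^3 - 105*c^2 - 38*c - 3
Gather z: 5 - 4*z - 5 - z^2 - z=-z^2 - 5*z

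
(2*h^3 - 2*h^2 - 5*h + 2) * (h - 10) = 2*h^4 - 22*h^3 + 15*h^2 + 52*h - 20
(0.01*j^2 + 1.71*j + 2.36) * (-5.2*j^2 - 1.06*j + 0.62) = -0.052*j^4 - 8.9026*j^3 - 14.0784*j^2 - 1.4414*j + 1.4632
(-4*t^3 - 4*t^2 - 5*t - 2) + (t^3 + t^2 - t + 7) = -3*t^3 - 3*t^2 - 6*t + 5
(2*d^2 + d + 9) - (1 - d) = 2*d^2 + 2*d + 8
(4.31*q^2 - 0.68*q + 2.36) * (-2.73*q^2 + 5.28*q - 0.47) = -11.7663*q^4 + 24.6132*q^3 - 12.0589*q^2 + 12.7804*q - 1.1092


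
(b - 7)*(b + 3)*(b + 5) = b^3 + b^2 - 41*b - 105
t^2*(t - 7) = t^3 - 7*t^2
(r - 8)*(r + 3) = r^2 - 5*r - 24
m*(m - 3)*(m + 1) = m^3 - 2*m^2 - 3*m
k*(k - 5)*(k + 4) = k^3 - k^2 - 20*k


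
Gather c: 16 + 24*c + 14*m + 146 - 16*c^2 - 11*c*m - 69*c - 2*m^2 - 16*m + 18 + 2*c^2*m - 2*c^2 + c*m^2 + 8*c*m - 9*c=c^2*(2*m - 18) + c*(m^2 - 3*m - 54) - 2*m^2 - 2*m + 180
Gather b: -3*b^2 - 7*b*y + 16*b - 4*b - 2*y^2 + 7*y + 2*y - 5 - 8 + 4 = -3*b^2 + b*(12 - 7*y) - 2*y^2 + 9*y - 9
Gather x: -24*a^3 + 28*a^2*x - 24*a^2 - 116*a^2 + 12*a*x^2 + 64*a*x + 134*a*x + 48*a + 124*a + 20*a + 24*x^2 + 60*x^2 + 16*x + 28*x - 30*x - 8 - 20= -24*a^3 - 140*a^2 + 192*a + x^2*(12*a + 84) + x*(28*a^2 + 198*a + 14) - 28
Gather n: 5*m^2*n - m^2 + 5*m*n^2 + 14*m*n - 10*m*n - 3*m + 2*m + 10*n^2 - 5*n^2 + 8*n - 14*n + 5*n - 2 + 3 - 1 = -m^2 - m + n^2*(5*m + 5) + n*(5*m^2 + 4*m - 1)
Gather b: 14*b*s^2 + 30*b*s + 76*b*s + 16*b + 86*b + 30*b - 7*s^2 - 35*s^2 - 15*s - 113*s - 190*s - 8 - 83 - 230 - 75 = b*(14*s^2 + 106*s + 132) - 42*s^2 - 318*s - 396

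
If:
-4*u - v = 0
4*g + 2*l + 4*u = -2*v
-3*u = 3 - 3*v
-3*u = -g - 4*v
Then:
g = -19/5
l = 36/5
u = -1/5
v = 4/5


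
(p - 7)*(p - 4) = p^2 - 11*p + 28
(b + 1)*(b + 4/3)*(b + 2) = b^3 + 13*b^2/3 + 6*b + 8/3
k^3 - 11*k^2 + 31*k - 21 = (k - 7)*(k - 3)*(k - 1)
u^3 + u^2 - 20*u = u*(u - 4)*(u + 5)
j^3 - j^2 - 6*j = j*(j - 3)*(j + 2)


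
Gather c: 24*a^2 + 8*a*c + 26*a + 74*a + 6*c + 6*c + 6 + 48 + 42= 24*a^2 + 100*a + c*(8*a + 12) + 96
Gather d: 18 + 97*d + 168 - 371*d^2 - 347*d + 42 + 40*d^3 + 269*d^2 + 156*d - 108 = 40*d^3 - 102*d^2 - 94*d + 120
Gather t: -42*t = -42*t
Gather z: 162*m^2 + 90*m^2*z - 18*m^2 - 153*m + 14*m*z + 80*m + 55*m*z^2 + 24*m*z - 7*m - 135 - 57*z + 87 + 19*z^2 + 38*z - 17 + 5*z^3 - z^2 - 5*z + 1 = 144*m^2 - 80*m + 5*z^3 + z^2*(55*m + 18) + z*(90*m^2 + 38*m - 24) - 64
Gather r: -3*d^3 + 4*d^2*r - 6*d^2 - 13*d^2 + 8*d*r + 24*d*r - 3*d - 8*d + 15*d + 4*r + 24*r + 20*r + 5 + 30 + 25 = -3*d^3 - 19*d^2 + 4*d + r*(4*d^2 + 32*d + 48) + 60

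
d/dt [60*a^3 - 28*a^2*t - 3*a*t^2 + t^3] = -28*a^2 - 6*a*t + 3*t^2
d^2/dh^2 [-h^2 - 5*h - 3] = -2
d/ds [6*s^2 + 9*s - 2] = 12*s + 9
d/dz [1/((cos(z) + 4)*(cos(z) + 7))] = (2*cos(z) + 11)*sin(z)/((cos(z) + 4)^2*(cos(z) + 7)^2)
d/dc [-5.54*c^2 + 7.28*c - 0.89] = 7.28 - 11.08*c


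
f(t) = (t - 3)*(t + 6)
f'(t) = 2*t + 3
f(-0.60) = -19.44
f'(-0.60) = 1.80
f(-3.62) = -15.76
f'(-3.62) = -4.24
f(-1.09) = -20.08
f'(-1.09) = 0.82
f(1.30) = -12.41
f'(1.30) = 5.60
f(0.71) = -15.37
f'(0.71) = 4.42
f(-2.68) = -18.86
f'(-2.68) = -2.36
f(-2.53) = -19.19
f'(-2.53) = -2.06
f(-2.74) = -18.71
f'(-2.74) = -2.48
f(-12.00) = 90.00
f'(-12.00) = -21.00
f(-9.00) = 36.00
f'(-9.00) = -15.00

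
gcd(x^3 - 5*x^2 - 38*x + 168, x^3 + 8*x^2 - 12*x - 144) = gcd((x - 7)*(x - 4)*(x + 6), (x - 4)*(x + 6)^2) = x^2 + 2*x - 24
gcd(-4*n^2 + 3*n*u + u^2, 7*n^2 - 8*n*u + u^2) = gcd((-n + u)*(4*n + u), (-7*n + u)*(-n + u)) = -n + u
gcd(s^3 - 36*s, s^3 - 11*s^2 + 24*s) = s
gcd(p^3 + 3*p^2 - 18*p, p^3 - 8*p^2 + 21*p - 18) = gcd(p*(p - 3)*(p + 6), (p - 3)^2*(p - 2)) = p - 3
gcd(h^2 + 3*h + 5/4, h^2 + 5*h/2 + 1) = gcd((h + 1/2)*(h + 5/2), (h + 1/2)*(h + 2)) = h + 1/2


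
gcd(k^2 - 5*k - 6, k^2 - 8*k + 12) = k - 6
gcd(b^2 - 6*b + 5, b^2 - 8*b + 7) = b - 1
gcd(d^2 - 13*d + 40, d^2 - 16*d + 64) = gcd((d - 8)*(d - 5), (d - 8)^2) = d - 8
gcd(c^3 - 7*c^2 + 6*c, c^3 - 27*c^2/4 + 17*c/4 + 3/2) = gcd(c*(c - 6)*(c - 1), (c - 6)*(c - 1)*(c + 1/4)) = c^2 - 7*c + 6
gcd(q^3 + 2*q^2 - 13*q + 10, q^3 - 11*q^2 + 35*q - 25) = q - 1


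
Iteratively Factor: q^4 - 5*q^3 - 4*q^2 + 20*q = (q + 2)*(q^3 - 7*q^2 + 10*q) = q*(q + 2)*(q^2 - 7*q + 10) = q*(q - 2)*(q + 2)*(q - 5)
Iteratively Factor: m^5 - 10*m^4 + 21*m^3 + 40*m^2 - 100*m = (m - 5)*(m^4 - 5*m^3 - 4*m^2 + 20*m) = (m - 5)*(m - 2)*(m^3 - 3*m^2 - 10*m) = (m - 5)*(m - 2)*(m + 2)*(m^2 - 5*m) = m*(m - 5)*(m - 2)*(m + 2)*(m - 5)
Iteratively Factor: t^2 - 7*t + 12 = (t - 4)*(t - 3)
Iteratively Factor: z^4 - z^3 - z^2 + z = (z)*(z^3 - z^2 - z + 1) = z*(z - 1)*(z^2 - 1) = z*(z - 1)*(z + 1)*(z - 1)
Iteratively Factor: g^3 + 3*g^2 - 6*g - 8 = (g + 4)*(g^2 - g - 2) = (g - 2)*(g + 4)*(g + 1)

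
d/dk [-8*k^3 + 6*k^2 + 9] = 12*k*(1 - 2*k)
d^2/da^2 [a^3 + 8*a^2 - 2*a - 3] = 6*a + 16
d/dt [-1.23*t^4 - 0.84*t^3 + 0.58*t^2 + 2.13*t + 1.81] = -4.92*t^3 - 2.52*t^2 + 1.16*t + 2.13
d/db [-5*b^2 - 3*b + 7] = -10*b - 3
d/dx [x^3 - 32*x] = 3*x^2 - 32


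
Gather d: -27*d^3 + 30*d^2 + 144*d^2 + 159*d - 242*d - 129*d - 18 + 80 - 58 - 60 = -27*d^3 + 174*d^2 - 212*d - 56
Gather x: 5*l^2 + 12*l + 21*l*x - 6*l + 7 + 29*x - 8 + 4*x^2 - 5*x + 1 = 5*l^2 + 6*l + 4*x^2 + x*(21*l + 24)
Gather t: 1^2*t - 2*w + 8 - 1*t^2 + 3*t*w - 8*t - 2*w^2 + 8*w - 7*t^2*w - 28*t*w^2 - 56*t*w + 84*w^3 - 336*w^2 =t^2*(-7*w - 1) + t*(-28*w^2 - 53*w - 7) + 84*w^3 - 338*w^2 + 6*w + 8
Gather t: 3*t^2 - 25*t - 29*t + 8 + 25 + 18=3*t^2 - 54*t + 51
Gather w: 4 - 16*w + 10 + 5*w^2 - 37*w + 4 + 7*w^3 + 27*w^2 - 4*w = 7*w^3 + 32*w^2 - 57*w + 18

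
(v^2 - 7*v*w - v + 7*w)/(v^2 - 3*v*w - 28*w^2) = (v - 1)/(v + 4*w)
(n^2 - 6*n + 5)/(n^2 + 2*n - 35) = (n - 1)/(n + 7)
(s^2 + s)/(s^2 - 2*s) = (s + 1)/(s - 2)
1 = 1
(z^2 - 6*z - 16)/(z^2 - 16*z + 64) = (z + 2)/(z - 8)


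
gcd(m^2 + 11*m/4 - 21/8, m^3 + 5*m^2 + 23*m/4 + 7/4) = m + 7/2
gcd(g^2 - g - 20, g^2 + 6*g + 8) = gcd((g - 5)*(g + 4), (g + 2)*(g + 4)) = g + 4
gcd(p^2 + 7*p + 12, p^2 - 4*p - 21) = p + 3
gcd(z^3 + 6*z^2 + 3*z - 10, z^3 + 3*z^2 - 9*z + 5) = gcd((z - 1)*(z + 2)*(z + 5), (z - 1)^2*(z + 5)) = z^2 + 4*z - 5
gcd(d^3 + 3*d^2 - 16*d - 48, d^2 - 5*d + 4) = d - 4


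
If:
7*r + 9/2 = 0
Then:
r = -9/14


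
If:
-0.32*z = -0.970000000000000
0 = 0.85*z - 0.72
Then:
No Solution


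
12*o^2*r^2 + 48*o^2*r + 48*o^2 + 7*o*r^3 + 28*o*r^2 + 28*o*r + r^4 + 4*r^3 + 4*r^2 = (3*o + r)*(4*o + r)*(r + 2)^2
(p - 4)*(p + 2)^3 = p^4 + 2*p^3 - 12*p^2 - 40*p - 32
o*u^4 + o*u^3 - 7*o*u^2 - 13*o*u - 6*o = (u - 3)*(u + 1)*(u + 2)*(o*u + o)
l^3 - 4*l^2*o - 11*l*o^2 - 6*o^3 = (l - 6*o)*(l + o)^2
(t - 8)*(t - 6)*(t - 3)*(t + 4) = t^4 - 13*t^3 + 22*t^2 + 216*t - 576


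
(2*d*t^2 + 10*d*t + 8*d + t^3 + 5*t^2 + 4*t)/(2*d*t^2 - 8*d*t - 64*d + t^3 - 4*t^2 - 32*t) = (t + 1)/(t - 8)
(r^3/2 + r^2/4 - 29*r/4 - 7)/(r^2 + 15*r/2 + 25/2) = (2*r^3 + r^2 - 29*r - 28)/(2*(2*r^2 + 15*r + 25))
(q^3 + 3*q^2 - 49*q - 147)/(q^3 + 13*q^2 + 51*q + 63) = (q - 7)/(q + 3)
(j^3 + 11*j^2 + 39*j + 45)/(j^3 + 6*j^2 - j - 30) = (j + 3)/(j - 2)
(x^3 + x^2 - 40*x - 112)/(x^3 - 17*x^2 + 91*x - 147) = (x^2 + 8*x + 16)/(x^2 - 10*x + 21)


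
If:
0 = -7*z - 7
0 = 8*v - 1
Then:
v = 1/8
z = -1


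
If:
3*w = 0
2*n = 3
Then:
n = 3/2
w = 0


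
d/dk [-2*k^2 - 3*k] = -4*k - 3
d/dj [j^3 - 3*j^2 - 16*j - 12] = 3*j^2 - 6*j - 16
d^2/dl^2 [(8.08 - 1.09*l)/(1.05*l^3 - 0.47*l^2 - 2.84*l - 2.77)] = (-7.21035000000001*l^5 + 110.12589*l^4 - 70.782002*l^3 - 171.901308*l^2 + 214.22961*l + 126.451016)/(1.157625*l^9 - 1.554525*l^8 - 8.697465*l^7 - 0.856358000000002*l^6 + 31.726542*l^5 + 36.352665*l^4 - 20.921045*l^3 - 77.843925*l^2 - 65.373108*l - 21.253933)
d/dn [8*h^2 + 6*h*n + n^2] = 6*h + 2*n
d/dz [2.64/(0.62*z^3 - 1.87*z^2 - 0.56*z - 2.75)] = (-4.9104*z^2 + 9.8736*z + 1.4784)/(-0.62*z^3 + 1.87*z^2 + 0.56*z + 2.75)^2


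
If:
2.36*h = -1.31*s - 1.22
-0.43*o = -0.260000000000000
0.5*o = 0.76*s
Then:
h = -0.74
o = 0.60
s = 0.40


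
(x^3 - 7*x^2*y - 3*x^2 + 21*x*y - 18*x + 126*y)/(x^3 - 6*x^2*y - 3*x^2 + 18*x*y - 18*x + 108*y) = (x - 7*y)/(x - 6*y)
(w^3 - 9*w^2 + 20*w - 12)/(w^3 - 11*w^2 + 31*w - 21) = (w^2 - 8*w + 12)/(w^2 - 10*w + 21)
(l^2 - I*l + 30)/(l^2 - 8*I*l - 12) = (l + 5*I)/(l - 2*I)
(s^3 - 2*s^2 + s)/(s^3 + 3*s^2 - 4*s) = (s - 1)/(s + 4)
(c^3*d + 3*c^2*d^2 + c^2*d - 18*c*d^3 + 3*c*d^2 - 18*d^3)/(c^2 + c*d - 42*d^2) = d*(c^3 + 3*c^2*d + c^2 - 18*c*d^2 + 3*c*d - 18*d^2)/(c^2 + c*d - 42*d^2)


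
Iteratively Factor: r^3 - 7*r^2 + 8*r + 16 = (r - 4)*(r^2 - 3*r - 4) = (r - 4)^2*(r + 1)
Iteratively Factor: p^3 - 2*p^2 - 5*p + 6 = (p + 2)*(p^2 - 4*p + 3) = (p - 3)*(p + 2)*(p - 1)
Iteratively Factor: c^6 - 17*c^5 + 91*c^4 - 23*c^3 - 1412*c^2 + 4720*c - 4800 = (c + 4)*(c^5 - 21*c^4 + 175*c^3 - 723*c^2 + 1480*c - 1200) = (c - 4)*(c + 4)*(c^4 - 17*c^3 + 107*c^2 - 295*c + 300) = (c - 5)*(c - 4)*(c + 4)*(c^3 - 12*c^2 + 47*c - 60) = (c - 5)*(c - 4)^2*(c + 4)*(c^2 - 8*c + 15) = (c - 5)^2*(c - 4)^2*(c + 4)*(c - 3)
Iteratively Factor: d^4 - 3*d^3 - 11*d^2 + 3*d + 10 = (d + 1)*(d^3 - 4*d^2 - 7*d + 10) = (d - 1)*(d + 1)*(d^2 - 3*d - 10) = (d - 1)*(d + 1)*(d + 2)*(d - 5)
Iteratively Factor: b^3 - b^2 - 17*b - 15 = (b + 1)*(b^2 - 2*b - 15) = (b - 5)*(b + 1)*(b + 3)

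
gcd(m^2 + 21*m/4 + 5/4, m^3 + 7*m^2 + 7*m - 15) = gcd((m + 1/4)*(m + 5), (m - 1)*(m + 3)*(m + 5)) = m + 5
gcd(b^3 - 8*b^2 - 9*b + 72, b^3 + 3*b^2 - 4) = 1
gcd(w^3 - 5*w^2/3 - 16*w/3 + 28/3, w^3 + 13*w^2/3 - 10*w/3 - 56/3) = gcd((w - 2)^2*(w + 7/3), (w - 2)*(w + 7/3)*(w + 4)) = w^2 + w/3 - 14/3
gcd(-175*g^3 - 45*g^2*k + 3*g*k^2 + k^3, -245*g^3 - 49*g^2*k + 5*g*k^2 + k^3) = 35*g^2 + 2*g*k - k^2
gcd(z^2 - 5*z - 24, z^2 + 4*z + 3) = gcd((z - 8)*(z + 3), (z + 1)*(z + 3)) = z + 3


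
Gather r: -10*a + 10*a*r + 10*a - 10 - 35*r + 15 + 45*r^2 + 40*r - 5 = 45*r^2 + r*(10*a + 5)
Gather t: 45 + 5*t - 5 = 5*t + 40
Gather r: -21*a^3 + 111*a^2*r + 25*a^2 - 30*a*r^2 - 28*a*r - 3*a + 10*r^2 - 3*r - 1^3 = -21*a^3 + 25*a^2 - 3*a + r^2*(10 - 30*a) + r*(111*a^2 - 28*a - 3) - 1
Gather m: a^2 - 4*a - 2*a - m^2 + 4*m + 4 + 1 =a^2 - 6*a - m^2 + 4*m + 5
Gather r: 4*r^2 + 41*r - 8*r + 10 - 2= 4*r^2 + 33*r + 8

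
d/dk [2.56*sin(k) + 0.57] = 2.56*cos(k)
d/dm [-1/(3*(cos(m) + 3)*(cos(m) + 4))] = -(2*cos(m) + 7)*sin(m)/(3*(cos(m) + 3)^2*(cos(m) + 4)^2)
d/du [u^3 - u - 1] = 3*u^2 - 1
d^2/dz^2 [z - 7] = 0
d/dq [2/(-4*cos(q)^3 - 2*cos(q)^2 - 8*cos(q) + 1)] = 8*(3*sin(q)^2 - cos(q) - 5)*sin(q)/(11*cos(q) + cos(2*q) + cos(3*q))^2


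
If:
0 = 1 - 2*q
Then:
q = 1/2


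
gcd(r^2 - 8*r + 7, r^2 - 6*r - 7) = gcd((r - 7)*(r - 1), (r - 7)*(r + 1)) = r - 7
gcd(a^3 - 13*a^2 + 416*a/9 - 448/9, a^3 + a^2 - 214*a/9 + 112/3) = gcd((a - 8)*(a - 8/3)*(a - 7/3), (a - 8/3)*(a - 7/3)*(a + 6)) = a^2 - 5*a + 56/9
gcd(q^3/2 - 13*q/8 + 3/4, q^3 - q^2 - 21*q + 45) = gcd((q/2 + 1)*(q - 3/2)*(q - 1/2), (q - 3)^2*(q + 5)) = 1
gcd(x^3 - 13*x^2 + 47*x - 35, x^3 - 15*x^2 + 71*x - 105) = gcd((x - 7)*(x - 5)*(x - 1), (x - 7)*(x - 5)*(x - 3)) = x^2 - 12*x + 35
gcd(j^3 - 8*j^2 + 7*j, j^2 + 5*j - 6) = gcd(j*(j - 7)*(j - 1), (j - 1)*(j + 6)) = j - 1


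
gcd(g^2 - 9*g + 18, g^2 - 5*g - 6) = g - 6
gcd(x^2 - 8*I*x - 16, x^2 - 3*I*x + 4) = x - 4*I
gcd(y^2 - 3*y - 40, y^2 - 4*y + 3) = 1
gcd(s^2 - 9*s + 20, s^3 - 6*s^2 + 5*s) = s - 5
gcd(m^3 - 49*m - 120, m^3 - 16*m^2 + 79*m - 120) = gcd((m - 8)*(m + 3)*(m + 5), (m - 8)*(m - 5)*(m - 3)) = m - 8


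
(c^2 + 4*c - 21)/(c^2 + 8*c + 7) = (c - 3)/(c + 1)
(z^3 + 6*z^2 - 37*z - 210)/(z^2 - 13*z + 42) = (z^2 + 12*z + 35)/(z - 7)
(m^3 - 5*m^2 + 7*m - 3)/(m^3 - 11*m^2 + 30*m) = (m^3 - 5*m^2 + 7*m - 3)/(m*(m^2 - 11*m + 30))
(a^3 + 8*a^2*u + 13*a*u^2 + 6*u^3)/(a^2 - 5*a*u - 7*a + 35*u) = (a^3 + 8*a^2*u + 13*a*u^2 + 6*u^3)/(a^2 - 5*a*u - 7*a + 35*u)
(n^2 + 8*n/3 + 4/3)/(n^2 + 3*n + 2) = (n + 2/3)/(n + 1)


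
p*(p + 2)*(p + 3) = p^3 + 5*p^2 + 6*p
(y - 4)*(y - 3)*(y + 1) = y^3 - 6*y^2 + 5*y + 12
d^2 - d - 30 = (d - 6)*(d + 5)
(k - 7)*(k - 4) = k^2 - 11*k + 28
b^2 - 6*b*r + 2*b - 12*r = (b + 2)*(b - 6*r)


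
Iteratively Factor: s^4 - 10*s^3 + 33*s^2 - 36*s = (s - 3)*(s^3 - 7*s^2 + 12*s) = s*(s - 3)*(s^2 - 7*s + 12) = s*(s - 4)*(s - 3)*(s - 3)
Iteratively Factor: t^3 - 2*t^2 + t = (t - 1)*(t^2 - t) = (t - 1)^2*(t)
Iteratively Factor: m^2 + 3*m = (m)*(m + 3)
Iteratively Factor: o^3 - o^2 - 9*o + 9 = (o - 3)*(o^2 + 2*o - 3) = (o - 3)*(o - 1)*(o + 3)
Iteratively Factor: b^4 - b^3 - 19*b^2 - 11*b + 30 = (b - 5)*(b^3 + 4*b^2 + b - 6) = (b - 5)*(b + 2)*(b^2 + 2*b - 3) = (b - 5)*(b + 2)*(b + 3)*(b - 1)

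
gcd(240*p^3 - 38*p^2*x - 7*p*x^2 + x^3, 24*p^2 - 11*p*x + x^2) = -8*p + x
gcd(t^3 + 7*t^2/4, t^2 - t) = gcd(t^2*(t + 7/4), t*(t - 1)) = t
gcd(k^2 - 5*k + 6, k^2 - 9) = k - 3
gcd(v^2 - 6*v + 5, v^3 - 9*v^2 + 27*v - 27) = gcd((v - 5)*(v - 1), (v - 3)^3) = 1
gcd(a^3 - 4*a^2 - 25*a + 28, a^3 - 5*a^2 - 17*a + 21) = a^2 - 8*a + 7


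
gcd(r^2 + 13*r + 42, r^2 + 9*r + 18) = r + 6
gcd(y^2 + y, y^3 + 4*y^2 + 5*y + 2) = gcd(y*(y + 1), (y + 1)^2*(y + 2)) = y + 1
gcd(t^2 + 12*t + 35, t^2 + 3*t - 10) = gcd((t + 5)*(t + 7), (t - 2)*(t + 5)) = t + 5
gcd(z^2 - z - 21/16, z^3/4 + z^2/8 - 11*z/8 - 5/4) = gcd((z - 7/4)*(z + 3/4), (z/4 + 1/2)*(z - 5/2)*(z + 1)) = 1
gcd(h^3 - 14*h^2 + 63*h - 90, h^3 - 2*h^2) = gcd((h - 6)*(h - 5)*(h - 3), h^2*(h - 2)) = 1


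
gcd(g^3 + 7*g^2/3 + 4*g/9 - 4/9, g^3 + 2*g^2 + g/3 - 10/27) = g^2 + g/3 - 2/9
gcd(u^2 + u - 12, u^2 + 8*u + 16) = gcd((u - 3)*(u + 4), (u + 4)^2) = u + 4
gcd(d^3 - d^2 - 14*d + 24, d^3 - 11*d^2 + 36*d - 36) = d^2 - 5*d + 6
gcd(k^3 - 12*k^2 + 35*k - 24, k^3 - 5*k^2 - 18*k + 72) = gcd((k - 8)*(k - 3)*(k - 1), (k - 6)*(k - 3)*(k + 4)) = k - 3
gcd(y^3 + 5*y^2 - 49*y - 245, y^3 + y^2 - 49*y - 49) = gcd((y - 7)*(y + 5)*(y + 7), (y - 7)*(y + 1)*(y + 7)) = y^2 - 49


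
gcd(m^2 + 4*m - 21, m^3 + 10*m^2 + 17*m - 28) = m + 7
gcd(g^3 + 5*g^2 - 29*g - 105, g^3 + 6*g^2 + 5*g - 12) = g + 3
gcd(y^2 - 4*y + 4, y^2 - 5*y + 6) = y - 2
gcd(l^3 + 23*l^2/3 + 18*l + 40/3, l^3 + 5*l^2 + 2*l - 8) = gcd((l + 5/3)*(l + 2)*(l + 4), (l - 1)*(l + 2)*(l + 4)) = l^2 + 6*l + 8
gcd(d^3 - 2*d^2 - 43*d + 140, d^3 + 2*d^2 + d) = 1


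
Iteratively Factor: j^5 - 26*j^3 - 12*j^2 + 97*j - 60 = (j - 5)*(j^4 + 5*j^3 - j^2 - 17*j + 12) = (j - 5)*(j + 4)*(j^3 + j^2 - 5*j + 3) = (j - 5)*(j + 3)*(j + 4)*(j^2 - 2*j + 1) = (j - 5)*(j - 1)*(j + 3)*(j + 4)*(j - 1)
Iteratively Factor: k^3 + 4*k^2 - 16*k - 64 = (k - 4)*(k^2 + 8*k + 16) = (k - 4)*(k + 4)*(k + 4)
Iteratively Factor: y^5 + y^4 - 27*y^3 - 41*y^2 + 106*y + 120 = (y - 2)*(y^4 + 3*y^3 - 21*y^2 - 83*y - 60) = (y - 2)*(y + 1)*(y^3 + 2*y^2 - 23*y - 60) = (y - 2)*(y + 1)*(y + 4)*(y^2 - 2*y - 15) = (y - 5)*(y - 2)*(y + 1)*(y + 4)*(y + 3)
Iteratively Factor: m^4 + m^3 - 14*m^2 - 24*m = (m + 2)*(m^3 - m^2 - 12*m) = m*(m + 2)*(m^2 - m - 12) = m*(m - 4)*(m + 2)*(m + 3)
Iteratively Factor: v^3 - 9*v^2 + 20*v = (v - 4)*(v^2 - 5*v) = (v - 5)*(v - 4)*(v)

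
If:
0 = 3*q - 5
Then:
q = 5/3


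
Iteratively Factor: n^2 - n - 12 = (n - 4)*(n + 3)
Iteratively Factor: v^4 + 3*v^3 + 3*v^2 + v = (v + 1)*(v^3 + 2*v^2 + v) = (v + 1)^2*(v^2 + v) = v*(v + 1)^2*(v + 1)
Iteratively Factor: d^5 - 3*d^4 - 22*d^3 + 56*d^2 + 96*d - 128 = (d - 4)*(d^4 + d^3 - 18*d^2 - 16*d + 32) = (d - 4)*(d - 1)*(d^3 + 2*d^2 - 16*d - 32) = (d - 4)*(d - 1)*(d + 2)*(d^2 - 16) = (d - 4)^2*(d - 1)*(d + 2)*(d + 4)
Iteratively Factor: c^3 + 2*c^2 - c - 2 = (c + 1)*(c^2 + c - 2) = (c + 1)*(c + 2)*(c - 1)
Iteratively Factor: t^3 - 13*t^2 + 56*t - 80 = (t - 4)*(t^2 - 9*t + 20) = (t - 5)*(t - 4)*(t - 4)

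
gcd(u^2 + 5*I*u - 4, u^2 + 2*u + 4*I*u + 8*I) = u + 4*I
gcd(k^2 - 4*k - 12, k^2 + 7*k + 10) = k + 2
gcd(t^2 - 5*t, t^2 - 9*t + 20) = t - 5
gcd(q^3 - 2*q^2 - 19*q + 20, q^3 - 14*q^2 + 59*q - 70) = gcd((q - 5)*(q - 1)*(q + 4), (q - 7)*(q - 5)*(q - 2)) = q - 5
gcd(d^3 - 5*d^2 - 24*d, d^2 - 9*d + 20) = 1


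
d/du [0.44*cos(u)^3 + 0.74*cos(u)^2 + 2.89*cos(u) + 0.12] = (1.32*sin(u)^2 - 1.48*cos(u) - 4.21)*sin(u)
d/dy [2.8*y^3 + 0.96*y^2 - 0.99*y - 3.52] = 8.4*y^2 + 1.92*y - 0.99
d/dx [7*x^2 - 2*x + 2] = 14*x - 2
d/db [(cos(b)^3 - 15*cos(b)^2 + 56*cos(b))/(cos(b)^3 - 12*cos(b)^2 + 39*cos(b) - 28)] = (-3*cos(b)^2 - 8*cos(b) + 32)*sin(b)/((cos(b) - 4)^2*(cos(b) - 1)^2)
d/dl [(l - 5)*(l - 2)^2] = 3*(l - 4)*(l - 2)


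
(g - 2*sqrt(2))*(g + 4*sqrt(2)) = g^2 + 2*sqrt(2)*g - 16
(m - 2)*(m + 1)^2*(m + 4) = m^4 + 4*m^3 - 3*m^2 - 14*m - 8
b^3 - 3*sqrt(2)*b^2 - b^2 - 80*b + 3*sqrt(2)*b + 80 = (b - 1)*(b - 8*sqrt(2))*(b + 5*sqrt(2))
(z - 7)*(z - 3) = z^2 - 10*z + 21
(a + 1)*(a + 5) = a^2 + 6*a + 5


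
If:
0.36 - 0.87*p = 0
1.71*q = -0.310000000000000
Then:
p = 0.41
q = -0.18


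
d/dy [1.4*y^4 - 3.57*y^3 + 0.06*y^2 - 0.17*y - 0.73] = 5.6*y^3 - 10.71*y^2 + 0.12*y - 0.17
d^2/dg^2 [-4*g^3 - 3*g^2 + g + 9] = -24*g - 6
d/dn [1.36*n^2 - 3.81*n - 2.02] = 2.72*n - 3.81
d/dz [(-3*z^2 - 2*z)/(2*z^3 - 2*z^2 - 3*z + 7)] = (6*z^4 + 8*z^3 + 5*z^2 - 42*z - 14)/(4*z^6 - 8*z^5 - 8*z^4 + 40*z^3 - 19*z^2 - 42*z + 49)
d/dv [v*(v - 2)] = 2*v - 2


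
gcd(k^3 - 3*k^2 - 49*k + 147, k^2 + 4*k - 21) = k^2 + 4*k - 21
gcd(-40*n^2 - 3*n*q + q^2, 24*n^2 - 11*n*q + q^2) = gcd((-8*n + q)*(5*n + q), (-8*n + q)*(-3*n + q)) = -8*n + q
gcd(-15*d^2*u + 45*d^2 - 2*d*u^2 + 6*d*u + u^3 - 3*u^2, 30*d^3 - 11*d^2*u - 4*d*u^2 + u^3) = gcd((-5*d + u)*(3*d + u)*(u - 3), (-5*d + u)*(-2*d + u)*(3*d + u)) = -15*d^2 - 2*d*u + u^2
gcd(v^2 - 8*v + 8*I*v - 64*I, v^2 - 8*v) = v - 8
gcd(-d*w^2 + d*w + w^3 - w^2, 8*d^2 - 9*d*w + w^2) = -d + w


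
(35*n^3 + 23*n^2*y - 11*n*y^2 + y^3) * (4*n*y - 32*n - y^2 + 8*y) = 140*n^4*y - 1120*n^4 + 57*n^3*y^2 - 456*n^3*y - 67*n^2*y^3 + 536*n^2*y^2 + 15*n*y^4 - 120*n*y^3 - y^5 + 8*y^4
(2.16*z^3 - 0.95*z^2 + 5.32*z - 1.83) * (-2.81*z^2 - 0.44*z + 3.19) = -6.0696*z^5 + 1.7191*z^4 - 7.6408*z^3 - 0.229*z^2 + 17.776*z - 5.8377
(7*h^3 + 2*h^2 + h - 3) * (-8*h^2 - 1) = -56*h^5 - 16*h^4 - 15*h^3 + 22*h^2 - h + 3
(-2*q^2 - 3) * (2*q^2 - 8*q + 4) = -4*q^4 + 16*q^3 - 14*q^2 + 24*q - 12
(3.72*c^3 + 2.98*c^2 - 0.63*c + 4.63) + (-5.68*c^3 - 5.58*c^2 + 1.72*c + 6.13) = -1.96*c^3 - 2.6*c^2 + 1.09*c + 10.76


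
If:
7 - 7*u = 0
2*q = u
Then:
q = 1/2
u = 1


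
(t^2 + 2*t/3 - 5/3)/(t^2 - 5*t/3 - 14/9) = 3*(-3*t^2 - 2*t + 5)/(-9*t^2 + 15*t + 14)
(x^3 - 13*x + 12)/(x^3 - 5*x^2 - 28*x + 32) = (x - 3)/(x - 8)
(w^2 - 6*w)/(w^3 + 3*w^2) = (w - 6)/(w*(w + 3))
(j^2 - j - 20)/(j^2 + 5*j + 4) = (j - 5)/(j + 1)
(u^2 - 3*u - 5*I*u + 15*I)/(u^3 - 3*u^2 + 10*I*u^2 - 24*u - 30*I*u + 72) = (u - 5*I)/(u^2 + 10*I*u - 24)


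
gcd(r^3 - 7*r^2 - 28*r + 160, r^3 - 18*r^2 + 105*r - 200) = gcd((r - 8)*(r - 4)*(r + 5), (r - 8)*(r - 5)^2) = r - 8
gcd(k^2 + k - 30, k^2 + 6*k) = k + 6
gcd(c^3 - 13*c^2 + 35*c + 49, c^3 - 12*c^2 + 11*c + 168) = c - 7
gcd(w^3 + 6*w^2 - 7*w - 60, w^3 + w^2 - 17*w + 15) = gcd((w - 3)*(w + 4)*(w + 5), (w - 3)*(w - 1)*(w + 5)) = w^2 + 2*w - 15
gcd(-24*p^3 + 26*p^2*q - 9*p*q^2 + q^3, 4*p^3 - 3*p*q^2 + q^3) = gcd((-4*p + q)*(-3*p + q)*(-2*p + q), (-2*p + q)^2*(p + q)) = 2*p - q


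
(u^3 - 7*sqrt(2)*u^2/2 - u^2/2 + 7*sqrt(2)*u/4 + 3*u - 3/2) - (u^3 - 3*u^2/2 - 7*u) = -7*sqrt(2)*u^2/2 + u^2 + 7*sqrt(2)*u/4 + 10*u - 3/2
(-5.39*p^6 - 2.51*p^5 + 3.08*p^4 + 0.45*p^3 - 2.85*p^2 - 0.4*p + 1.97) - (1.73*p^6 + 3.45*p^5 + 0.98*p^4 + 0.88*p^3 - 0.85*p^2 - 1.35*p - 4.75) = -7.12*p^6 - 5.96*p^5 + 2.1*p^4 - 0.43*p^3 - 2.0*p^2 + 0.95*p + 6.72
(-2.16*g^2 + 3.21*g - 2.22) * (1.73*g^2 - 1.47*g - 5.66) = -3.7368*g^4 + 8.7285*g^3 + 3.6663*g^2 - 14.9052*g + 12.5652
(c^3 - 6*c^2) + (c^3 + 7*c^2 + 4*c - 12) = 2*c^3 + c^2 + 4*c - 12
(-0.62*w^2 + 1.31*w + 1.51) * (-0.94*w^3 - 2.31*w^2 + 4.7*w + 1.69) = 0.5828*w^5 + 0.2008*w^4 - 7.3595*w^3 + 1.6211*w^2 + 9.3109*w + 2.5519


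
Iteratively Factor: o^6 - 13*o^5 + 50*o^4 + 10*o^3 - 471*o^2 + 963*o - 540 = (o - 5)*(o^5 - 8*o^4 + 10*o^3 + 60*o^2 - 171*o + 108) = (o - 5)*(o - 4)*(o^4 - 4*o^3 - 6*o^2 + 36*o - 27) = (o - 5)*(o - 4)*(o - 1)*(o^3 - 3*o^2 - 9*o + 27) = (o - 5)*(o - 4)*(o - 1)*(o + 3)*(o^2 - 6*o + 9) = (o - 5)*(o - 4)*(o - 3)*(o - 1)*(o + 3)*(o - 3)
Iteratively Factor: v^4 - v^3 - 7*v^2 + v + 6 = (v - 1)*(v^3 - 7*v - 6) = (v - 1)*(v + 2)*(v^2 - 2*v - 3) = (v - 3)*(v - 1)*(v + 2)*(v + 1)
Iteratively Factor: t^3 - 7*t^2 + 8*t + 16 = (t + 1)*(t^2 - 8*t + 16) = (t - 4)*(t + 1)*(t - 4)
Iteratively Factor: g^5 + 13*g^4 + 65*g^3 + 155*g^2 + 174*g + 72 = (g + 3)*(g^4 + 10*g^3 + 35*g^2 + 50*g + 24) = (g + 3)*(g + 4)*(g^3 + 6*g^2 + 11*g + 6) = (g + 2)*(g + 3)*(g + 4)*(g^2 + 4*g + 3) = (g + 2)*(g + 3)^2*(g + 4)*(g + 1)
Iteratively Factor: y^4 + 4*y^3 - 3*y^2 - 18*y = (y + 3)*(y^3 + y^2 - 6*y) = y*(y + 3)*(y^2 + y - 6) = y*(y - 2)*(y + 3)*(y + 3)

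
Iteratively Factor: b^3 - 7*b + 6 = (b - 1)*(b^2 + b - 6) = (b - 1)*(b + 3)*(b - 2)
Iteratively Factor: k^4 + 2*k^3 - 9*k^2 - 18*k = (k - 3)*(k^3 + 5*k^2 + 6*k) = (k - 3)*(k + 2)*(k^2 + 3*k) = k*(k - 3)*(k + 2)*(k + 3)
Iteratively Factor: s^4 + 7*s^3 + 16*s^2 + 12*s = (s)*(s^3 + 7*s^2 + 16*s + 12) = s*(s + 2)*(s^2 + 5*s + 6) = s*(s + 2)^2*(s + 3)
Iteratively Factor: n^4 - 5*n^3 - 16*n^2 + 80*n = (n)*(n^3 - 5*n^2 - 16*n + 80) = n*(n + 4)*(n^2 - 9*n + 20) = n*(n - 4)*(n + 4)*(n - 5)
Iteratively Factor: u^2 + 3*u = (u + 3)*(u)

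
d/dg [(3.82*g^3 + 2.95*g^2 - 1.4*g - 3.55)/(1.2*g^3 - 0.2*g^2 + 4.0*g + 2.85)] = (-4.304*g^4 + 33.92*g^3 + 56.961*g^2 + 15.395*g + 10.21)/(1.44*g^6 - 0.48*g^5 + 9.64*g^4 + 5.24*g^3 + 14.86*g^2 + 22.8*g + 8.1225)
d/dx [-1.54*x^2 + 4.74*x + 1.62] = 4.74 - 3.08*x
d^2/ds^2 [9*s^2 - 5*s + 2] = 18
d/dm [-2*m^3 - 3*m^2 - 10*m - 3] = -6*m^2 - 6*m - 10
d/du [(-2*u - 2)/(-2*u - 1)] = -2/(2*u + 1)^2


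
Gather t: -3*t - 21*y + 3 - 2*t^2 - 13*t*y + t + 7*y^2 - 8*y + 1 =-2*t^2 + t*(-13*y - 2) + 7*y^2 - 29*y + 4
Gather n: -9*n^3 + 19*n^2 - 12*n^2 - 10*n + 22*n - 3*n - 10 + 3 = -9*n^3 + 7*n^2 + 9*n - 7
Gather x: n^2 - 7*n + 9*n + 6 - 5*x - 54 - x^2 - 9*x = n^2 + 2*n - x^2 - 14*x - 48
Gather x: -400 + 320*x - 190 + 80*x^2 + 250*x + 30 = 80*x^2 + 570*x - 560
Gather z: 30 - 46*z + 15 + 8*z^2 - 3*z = 8*z^2 - 49*z + 45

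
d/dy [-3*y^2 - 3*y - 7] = -6*y - 3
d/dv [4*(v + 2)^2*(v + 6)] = 4*(v + 2)*(3*v + 14)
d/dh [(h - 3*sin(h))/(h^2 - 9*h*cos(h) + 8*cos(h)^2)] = ((1 - 3*cos(h))*(h^2 - 9*h*cos(h) + 8*cos(h)^2) - (h - 3*sin(h))*(9*h*sin(h) + 2*h - 8*sin(2*h) - 9*cos(h)))/((h - 8*cos(h))^2*(h - cos(h))^2)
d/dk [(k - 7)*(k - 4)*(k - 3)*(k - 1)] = 4*k^3 - 45*k^2 + 150*k - 145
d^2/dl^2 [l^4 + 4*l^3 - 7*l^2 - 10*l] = 12*l^2 + 24*l - 14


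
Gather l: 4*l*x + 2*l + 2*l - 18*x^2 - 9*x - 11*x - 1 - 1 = l*(4*x + 4) - 18*x^2 - 20*x - 2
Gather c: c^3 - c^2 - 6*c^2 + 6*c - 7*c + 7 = c^3 - 7*c^2 - c + 7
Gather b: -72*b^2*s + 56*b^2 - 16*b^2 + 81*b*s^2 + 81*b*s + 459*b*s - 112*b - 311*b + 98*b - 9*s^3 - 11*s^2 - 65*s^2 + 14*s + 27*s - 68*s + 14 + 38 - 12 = b^2*(40 - 72*s) + b*(81*s^2 + 540*s - 325) - 9*s^3 - 76*s^2 - 27*s + 40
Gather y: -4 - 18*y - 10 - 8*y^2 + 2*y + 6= -8*y^2 - 16*y - 8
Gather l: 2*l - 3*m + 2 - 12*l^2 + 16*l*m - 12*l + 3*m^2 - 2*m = -12*l^2 + l*(16*m - 10) + 3*m^2 - 5*m + 2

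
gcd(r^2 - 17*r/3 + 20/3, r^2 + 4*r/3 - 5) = r - 5/3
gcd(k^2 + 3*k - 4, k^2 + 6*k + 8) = k + 4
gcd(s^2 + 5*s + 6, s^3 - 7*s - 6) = s + 2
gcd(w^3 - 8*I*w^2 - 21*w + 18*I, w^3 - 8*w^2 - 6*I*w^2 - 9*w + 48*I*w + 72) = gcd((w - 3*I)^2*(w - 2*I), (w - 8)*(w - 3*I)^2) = w^2 - 6*I*w - 9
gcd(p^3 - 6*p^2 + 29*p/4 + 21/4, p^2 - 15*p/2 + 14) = p - 7/2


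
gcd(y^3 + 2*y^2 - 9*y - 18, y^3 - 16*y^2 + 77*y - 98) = 1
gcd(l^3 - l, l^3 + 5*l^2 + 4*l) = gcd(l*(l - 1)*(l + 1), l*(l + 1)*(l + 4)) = l^2 + l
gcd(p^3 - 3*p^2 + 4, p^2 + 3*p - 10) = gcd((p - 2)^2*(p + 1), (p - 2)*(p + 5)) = p - 2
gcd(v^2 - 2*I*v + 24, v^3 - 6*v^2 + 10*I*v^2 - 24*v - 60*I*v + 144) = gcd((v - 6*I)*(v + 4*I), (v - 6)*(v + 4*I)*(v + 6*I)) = v + 4*I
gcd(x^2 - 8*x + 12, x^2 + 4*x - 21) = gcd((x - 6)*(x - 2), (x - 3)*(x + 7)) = 1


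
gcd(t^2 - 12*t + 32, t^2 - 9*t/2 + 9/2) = 1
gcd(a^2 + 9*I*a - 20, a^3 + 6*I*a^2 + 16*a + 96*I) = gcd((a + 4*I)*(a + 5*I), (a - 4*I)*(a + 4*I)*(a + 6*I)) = a + 4*I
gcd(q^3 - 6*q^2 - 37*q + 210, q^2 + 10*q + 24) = q + 6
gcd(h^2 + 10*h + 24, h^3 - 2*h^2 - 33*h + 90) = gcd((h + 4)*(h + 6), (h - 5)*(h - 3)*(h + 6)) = h + 6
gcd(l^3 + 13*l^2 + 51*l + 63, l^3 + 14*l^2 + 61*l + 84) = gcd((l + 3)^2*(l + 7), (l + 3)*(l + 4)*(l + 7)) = l^2 + 10*l + 21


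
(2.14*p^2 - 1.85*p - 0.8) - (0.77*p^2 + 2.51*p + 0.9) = 1.37*p^2 - 4.36*p - 1.7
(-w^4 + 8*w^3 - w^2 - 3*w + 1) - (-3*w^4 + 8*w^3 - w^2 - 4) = 2*w^4 - 3*w + 5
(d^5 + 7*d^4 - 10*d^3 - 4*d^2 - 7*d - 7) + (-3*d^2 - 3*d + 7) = d^5 + 7*d^4 - 10*d^3 - 7*d^2 - 10*d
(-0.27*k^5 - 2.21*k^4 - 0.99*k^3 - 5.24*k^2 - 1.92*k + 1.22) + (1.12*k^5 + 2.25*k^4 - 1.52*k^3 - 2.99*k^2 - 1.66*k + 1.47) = 0.85*k^5 + 0.04*k^4 - 2.51*k^3 - 8.23*k^2 - 3.58*k + 2.69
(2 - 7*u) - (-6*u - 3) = 5 - u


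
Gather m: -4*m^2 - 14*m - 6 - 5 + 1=-4*m^2 - 14*m - 10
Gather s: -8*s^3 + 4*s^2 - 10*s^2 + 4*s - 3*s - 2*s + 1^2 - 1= -8*s^3 - 6*s^2 - s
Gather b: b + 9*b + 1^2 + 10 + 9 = 10*b + 20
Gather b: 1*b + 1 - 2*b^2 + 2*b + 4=-2*b^2 + 3*b + 5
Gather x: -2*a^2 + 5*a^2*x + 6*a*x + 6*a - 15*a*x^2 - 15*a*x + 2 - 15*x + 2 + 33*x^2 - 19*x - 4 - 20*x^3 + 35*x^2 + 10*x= -2*a^2 + 6*a - 20*x^3 + x^2*(68 - 15*a) + x*(5*a^2 - 9*a - 24)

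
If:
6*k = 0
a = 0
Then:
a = 0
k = 0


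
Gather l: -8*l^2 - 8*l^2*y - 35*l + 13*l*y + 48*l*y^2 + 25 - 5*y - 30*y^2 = l^2*(-8*y - 8) + l*(48*y^2 + 13*y - 35) - 30*y^2 - 5*y + 25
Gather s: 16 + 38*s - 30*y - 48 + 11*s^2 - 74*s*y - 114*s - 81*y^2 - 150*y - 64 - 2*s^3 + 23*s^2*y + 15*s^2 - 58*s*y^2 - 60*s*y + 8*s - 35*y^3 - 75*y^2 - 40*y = -2*s^3 + s^2*(23*y + 26) + s*(-58*y^2 - 134*y - 68) - 35*y^3 - 156*y^2 - 220*y - 96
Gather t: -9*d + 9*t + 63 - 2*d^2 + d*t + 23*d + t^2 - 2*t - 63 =-2*d^2 + 14*d + t^2 + t*(d + 7)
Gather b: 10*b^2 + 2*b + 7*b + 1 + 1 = 10*b^2 + 9*b + 2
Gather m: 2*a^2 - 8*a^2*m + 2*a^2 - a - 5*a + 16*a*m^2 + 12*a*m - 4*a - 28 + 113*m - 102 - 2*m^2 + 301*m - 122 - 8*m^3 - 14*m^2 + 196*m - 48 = 4*a^2 - 10*a - 8*m^3 + m^2*(16*a - 16) + m*(-8*a^2 + 12*a + 610) - 300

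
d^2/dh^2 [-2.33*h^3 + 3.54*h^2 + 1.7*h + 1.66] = 7.08 - 13.98*h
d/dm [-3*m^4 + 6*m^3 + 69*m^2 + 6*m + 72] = -12*m^3 + 18*m^2 + 138*m + 6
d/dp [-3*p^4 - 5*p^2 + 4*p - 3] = -12*p^3 - 10*p + 4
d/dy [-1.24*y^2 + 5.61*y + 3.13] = 5.61 - 2.48*y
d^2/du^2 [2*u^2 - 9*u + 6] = 4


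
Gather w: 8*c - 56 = 8*c - 56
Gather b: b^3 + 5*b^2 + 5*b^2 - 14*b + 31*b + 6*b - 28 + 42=b^3 + 10*b^2 + 23*b + 14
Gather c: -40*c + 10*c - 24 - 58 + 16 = -30*c - 66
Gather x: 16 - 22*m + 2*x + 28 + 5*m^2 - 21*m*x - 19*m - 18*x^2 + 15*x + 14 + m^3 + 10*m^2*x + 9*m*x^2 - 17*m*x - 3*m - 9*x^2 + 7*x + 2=m^3 + 5*m^2 - 44*m + x^2*(9*m - 27) + x*(10*m^2 - 38*m + 24) + 60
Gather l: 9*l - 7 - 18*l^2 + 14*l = -18*l^2 + 23*l - 7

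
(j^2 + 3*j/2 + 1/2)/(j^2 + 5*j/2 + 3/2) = (2*j + 1)/(2*j + 3)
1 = 1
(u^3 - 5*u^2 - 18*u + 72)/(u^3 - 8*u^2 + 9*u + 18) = (u + 4)/(u + 1)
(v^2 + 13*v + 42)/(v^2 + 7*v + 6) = (v + 7)/(v + 1)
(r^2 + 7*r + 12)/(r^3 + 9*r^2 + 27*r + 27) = (r + 4)/(r^2 + 6*r + 9)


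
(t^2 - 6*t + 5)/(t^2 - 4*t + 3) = (t - 5)/(t - 3)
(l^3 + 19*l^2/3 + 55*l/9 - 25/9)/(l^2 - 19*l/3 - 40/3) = (3*l^2 + 14*l - 5)/(3*(l - 8))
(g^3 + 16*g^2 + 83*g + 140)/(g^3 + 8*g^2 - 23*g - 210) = (g^2 + 9*g + 20)/(g^2 + g - 30)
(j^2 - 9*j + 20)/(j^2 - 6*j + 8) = (j - 5)/(j - 2)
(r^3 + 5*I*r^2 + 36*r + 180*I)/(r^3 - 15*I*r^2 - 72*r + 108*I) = (r^2 + 11*I*r - 30)/(r^2 - 9*I*r - 18)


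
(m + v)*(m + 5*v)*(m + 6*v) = m^3 + 12*m^2*v + 41*m*v^2 + 30*v^3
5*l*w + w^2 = w*(5*l + w)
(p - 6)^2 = p^2 - 12*p + 36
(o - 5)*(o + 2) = o^2 - 3*o - 10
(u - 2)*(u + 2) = u^2 - 4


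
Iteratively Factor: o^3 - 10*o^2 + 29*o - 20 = (o - 4)*(o^2 - 6*o + 5) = (o - 4)*(o - 1)*(o - 5)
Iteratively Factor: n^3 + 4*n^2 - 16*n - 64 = (n + 4)*(n^2 - 16) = (n + 4)^2*(n - 4)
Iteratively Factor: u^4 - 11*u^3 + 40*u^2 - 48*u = (u - 3)*(u^3 - 8*u^2 + 16*u) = u*(u - 3)*(u^2 - 8*u + 16) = u*(u - 4)*(u - 3)*(u - 4)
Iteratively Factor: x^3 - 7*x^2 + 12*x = (x)*(x^2 - 7*x + 12) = x*(x - 4)*(x - 3)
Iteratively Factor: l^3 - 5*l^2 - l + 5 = (l - 1)*(l^2 - 4*l - 5) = (l - 1)*(l + 1)*(l - 5)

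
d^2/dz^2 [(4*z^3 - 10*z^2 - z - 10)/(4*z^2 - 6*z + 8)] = 2*(-30*z^3 - 12*z^2 + 198*z - 91)/(8*z^6 - 36*z^5 + 102*z^4 - 171*z^3 + 204*z^2 - 144*z + 64)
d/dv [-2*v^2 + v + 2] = 1 - 4*v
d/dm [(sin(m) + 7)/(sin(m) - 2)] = -9*cos(m)/(sin(m) - 2)^2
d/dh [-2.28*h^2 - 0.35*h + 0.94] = -4.56*h - 0.35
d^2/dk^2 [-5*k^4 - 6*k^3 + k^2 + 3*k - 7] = -60*k^2 - 36*k + 2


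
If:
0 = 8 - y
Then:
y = 8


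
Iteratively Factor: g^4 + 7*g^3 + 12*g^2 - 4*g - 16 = (g + 4)*(g^3 + 3*g^2 - 4) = (g + 2)*(g + 4)*(g^2 + g - 2) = (g + 2)^2*(g + 4)*(g - 1)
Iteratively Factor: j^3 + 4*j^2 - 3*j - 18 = (j - 2)*(j^2 + 6*j + 9) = (j - 2)*(j + 3)*(j + 3)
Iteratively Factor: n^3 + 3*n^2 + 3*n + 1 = (n + 1)*(n^2 + 2*n + 1) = (n + 1)^2*(n + 1)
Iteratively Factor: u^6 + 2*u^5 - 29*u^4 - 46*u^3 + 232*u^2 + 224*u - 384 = (u + 4)*(u^5 - 2*u^4 - 21*u^3 + 38*u^2 + 80*u - 96) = (u - 1)*(u + 4)*(u^4 - u^3 - 22*u^2 + 16*u + 96) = (u - 1)*(u + 2)*(u + 4)*(u^3 - 3*u^2 - 16*u + 48) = (u - 1)*(u + 2)*(u + 4)^2*(u^2 - 7*u + 12) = (u - 3)*(u - 1)*(u + 2)*(u + 4)^2*(u - 4)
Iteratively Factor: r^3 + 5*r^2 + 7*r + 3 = (r + 3)*(r^2 + 2*r + 1) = (r + 1)*(r + 3)*(r + 1)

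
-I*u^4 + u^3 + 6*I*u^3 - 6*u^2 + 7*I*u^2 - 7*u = u*(u - 7)*(u + I)*(-I*u - I)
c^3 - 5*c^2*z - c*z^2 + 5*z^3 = (c - 5*z)*(c - z)*(c + z)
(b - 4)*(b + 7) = b^2 + 3*b - 28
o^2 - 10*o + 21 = (o - 7)*(o - 3)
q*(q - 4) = q^2 - 4*q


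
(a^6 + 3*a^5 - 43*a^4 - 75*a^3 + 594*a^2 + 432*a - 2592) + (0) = a^6 + 3*a^5 - 43*a^4 - 75*a^3 + 594*a^2 + 432*a - 2592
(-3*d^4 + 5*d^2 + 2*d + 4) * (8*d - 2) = -24*d^5 + 6*d^4 + 40*d^3 + 6*d^2 + 28*d - 8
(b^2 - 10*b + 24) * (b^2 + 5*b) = b^4 - 5*b^3 - 26*b^2 + 120*b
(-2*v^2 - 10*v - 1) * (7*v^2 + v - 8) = -14*v^4 - 72*v^3 - v^2 + 79*v + 8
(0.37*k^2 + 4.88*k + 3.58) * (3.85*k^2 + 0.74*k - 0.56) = 1.4245*k^4 + 19.0618*k^3 + 17.187*k^2 - 0.0836000000000001*k - 2.0048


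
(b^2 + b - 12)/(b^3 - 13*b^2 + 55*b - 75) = (b + 4)/(b^2 - 10*b + 25)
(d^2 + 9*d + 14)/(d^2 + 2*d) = (d + 7)/d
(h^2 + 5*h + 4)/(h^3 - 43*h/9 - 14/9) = 9*(h^2 + 5*h + 4)/(9*h^3 - 43*h - 14)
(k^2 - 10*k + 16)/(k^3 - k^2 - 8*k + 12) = (k - 8)/(k^2 + k - 6)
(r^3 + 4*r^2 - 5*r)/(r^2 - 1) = r*(r + 5)/(r + 1)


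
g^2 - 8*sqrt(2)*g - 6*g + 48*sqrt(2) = (g - 6)*(g - 8*sqrt(2))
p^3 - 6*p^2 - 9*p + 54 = (p - 6)*(p - 3)*(p + 3)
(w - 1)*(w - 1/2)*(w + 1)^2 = w^4 + w^3/2 - 3*w^2/2 - w/2 + 1/2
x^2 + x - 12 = (x - 3)*(x + 4)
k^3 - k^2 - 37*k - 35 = (k - 7)*(k + 1)*(k + 5)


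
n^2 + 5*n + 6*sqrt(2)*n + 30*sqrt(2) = (n + 5)*(n + 6*sqrt(2))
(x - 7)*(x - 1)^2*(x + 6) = x^4 - 3*x^3 - 39*x^2 + 83*x - 42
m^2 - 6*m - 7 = (m - 7)*(m + 1)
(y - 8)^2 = y^2 - 16*y + 64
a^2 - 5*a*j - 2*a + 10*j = (a - 2)*(a - 5*j)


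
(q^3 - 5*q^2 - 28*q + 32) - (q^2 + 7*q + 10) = q^3 - 6*q^2 - 35*q + 22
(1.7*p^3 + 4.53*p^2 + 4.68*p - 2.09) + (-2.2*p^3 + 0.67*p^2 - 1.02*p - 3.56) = -0.5*p^3 + 5.2*p^2 + 3.66*p - 5.65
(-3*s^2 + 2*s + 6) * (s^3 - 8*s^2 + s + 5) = -3*s^5 + 26*s^4 - 13*s^3 - 61*s^2 + 16*s + 30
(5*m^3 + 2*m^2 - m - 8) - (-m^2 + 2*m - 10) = 5*m^3 + 3*m^2 - 3*m + 2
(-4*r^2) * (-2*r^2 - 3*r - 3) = 8*r^4 + 12*r^3 + 12*r^2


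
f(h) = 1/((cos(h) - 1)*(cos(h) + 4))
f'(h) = sin(h)/((cos(h) - 1)*(cos(h) + 4)^2) + sin(h)/((cos(h) - 1)^2*(cos(h) + 4))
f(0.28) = -5.18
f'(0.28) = 36.44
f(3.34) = -0.17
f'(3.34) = -0.01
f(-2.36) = -0.18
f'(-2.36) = -0.04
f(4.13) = -0.19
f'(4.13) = -0.06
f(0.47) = -1.89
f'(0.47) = 7.70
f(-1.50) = -0.26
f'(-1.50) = -0.22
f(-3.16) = -0.17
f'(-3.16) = 0.00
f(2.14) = -0.19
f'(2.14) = 0.06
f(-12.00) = -1.32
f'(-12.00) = 4.40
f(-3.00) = -0.17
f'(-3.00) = 0.00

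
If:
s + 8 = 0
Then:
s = -8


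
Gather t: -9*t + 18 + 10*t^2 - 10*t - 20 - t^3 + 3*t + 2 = -t^3 + 10*t^2 - 16*t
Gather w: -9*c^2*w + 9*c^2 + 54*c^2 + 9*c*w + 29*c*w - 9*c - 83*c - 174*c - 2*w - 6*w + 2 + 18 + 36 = 63*c^2 - 266*c + w*(-9*c^2 + 38*c - 8) + 56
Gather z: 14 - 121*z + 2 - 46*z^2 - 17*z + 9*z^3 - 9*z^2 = 9*z^3 - 55*z^2 - 138*z + 16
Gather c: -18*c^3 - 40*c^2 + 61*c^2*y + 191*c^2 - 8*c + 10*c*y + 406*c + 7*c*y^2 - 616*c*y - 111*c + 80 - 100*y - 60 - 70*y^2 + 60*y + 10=-18*c^3 + c^2*(61*y + 151) + c*(7*y^2 - 606*y + 287) - 70*y^2 - 40*y + 30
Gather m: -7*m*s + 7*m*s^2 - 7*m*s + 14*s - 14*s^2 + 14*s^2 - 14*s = m*(7*s^2 - 14*s)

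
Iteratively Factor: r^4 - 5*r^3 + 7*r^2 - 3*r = (r - 1)*(r^3 - 4*r^2 + 3*r) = (r - 1)^2*(r^2 - 3*r) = (r - 3)*(r - 1)^2*(r)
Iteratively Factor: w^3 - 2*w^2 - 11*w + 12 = (w - 4)*(w^2 + 2*w - 3) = (w - 4)*(w - 1)*(w + 3)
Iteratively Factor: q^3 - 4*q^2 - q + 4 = (q - 4)*(q^2 - 1) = (q - 4)*(q + 1)*(q - 1)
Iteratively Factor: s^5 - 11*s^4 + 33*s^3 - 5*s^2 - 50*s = (s - 2)*(s^4 - 9*s^3 + 15*s^2 + 25*s) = (s - 5)*(s - 2)*(s^3 - 4*s^2 - 5*s) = (s - 5)^2*(s - 2)*(s^2 + s) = (s - 5)^2*(s - 2)*(s + 1)*(s)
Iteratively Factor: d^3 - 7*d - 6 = (d + 2)*(d^2 - 2*d - 3) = (d + 1)*(d + 2)*(d - 3)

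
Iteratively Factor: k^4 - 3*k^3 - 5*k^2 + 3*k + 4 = (k - 1)*(k^3 - 2*k^2 - 7*k - 4) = (k - 1)*(k + 1)*(k^2 - 3*k - 4) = (k - 4)*(k - 1)*(k + 1)*(k + 1)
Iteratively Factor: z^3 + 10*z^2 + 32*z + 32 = (z + 4)*(z^2 + 6*z + 8) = (z + 4)^2*(z + 2)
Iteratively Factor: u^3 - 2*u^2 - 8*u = (u - 4)*(u^2 + 2*u) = u*(u - 4)*(u + 2)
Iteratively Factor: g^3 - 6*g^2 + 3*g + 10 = (g - 2)*(g^2 - 4*g - 5) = (g - 5)*(g - 2)*(g + 1)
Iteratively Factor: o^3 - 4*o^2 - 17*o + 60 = (o - 3)*(o^2 - o - 20) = (o - 5)*(o - 3)*(o + 4)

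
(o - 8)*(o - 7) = o^2 - 15*o + 56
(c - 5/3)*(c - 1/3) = c^2 - 2*c + 5/9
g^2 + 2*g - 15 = (g - 3)*(g + 5)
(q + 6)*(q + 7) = q^2 + 13*q + 42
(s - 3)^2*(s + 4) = s^3 - 2*s^2 - 15*s + 36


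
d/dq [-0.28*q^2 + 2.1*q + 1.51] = 2.1 - 0.56*q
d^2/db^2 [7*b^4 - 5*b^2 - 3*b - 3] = 84*b^2 - 10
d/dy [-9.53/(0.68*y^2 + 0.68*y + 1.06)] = (12.9608*y + 6.4804)/(0.68*y^2 + 0.68*y + 1.06)^2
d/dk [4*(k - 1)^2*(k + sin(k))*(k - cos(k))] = (4*k - 4)*((k - 1)*(k + sin(k))*(sin(k) + 1) + (k - 1)*(k - cos(k))*(cos(k) + 1) + 2*(k + sin(k))*(k - cos(k)))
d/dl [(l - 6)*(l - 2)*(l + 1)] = 3*l^2 - 14*l + 4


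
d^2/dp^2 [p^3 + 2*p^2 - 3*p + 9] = 6*p + 4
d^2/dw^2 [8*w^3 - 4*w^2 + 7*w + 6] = 48*w - 8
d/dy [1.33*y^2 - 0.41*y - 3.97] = 2.66*y - 0.41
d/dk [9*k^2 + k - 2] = 18*k + 1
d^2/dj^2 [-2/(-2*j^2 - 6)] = 6*(j^2 - 1)/(j^2 + 3)^3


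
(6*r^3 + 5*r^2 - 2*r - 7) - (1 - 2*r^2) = 6*r^3 + 7*r^2 - 2*r - 8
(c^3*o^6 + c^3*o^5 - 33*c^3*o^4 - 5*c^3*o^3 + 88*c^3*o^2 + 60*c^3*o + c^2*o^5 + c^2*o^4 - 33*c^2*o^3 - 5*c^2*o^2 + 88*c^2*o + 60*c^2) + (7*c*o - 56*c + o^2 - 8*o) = c^3*o^6 + c^3*o^5 - 33*c^3*o^4 - 5*c^3*o^3 + 88*c^3*o^2 + 60*c^3*o + c^2*o^5 + c^2*o^4 - 33*c^2*o^3 - 5*c^2*o^2 + 88*c^2*o + 60*c^2 + 7*c*o - 56*c + o^2 - 8*o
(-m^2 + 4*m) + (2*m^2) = m^2 + 4*m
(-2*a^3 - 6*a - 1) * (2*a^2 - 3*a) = -4*a^5 + 6*a^4 - 12*a^3 + 16*a^2 + 3*a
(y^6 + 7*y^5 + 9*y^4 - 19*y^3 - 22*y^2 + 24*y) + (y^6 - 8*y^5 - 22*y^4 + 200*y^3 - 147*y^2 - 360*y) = 2*y^6 - y^5 - 13*y^4 + 181*y^3 - 169*y^2 - 336*y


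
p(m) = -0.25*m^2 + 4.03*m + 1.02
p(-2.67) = -11.52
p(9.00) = 17.04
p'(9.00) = -0.47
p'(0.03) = 4.02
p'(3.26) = 2.40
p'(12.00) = -1.97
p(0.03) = 1.14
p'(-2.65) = 5.36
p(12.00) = 13.38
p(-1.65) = -6.31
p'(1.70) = 3.18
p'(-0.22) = 4.14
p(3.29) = 11.57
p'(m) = 4.03 - 0.5*m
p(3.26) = 11.50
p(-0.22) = 0.12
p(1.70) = 7.15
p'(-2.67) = 5.36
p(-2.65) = -11.42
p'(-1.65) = 4.86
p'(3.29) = 2.38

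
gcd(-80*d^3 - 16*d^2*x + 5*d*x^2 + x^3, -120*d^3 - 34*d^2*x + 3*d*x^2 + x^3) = 20*d^2 + 9*d*x + x^2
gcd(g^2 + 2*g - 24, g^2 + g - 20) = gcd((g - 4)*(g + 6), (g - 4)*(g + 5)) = g - 4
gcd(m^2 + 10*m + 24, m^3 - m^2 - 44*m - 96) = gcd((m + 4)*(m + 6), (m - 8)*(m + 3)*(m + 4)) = m + 4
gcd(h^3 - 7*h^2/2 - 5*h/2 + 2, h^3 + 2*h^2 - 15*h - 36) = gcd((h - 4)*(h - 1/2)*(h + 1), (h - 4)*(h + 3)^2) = h - 4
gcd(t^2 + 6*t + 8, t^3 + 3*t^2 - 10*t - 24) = t^2 + 6*t + 8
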